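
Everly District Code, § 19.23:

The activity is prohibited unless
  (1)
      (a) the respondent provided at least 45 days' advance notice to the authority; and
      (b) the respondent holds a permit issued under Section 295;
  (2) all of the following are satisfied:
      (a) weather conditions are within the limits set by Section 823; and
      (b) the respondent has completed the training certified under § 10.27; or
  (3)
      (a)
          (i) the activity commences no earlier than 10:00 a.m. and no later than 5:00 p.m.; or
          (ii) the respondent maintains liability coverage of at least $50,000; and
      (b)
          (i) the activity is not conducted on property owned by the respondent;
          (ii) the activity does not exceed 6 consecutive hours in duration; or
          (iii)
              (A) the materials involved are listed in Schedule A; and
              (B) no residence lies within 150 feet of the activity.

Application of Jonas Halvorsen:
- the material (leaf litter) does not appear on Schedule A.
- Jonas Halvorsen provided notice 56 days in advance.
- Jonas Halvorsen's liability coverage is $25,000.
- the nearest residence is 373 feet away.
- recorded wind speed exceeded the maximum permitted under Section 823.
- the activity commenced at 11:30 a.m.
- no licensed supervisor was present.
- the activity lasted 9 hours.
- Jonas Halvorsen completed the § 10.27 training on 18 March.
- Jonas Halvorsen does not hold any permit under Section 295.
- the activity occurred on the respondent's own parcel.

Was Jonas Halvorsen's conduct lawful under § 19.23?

No — unlawful.

(a) ≥45 days' notice — satisfied.
(b) holds permit — not satisfied.
So (1) is not satisfied (T AND F).
(a) weather ok — not met.
(b) training certified — satisfied.
(2) = F AND T = false.
(i) start within hours — satisfied.
(ii) coverage ≥ $50,000 — not met.
(a) = T OR F = true.
(i) not (own property) — fails.
(ii) ≤ 6 hrs duration — not met.
(A) Schedule A material — not satisfied.
(B) no residence in 150 ft — holds.
(iii) = F AND T = false.
(b) = F OR F OR F = false.
(3): T AND F → false.
Overall = F OR F OR F = false.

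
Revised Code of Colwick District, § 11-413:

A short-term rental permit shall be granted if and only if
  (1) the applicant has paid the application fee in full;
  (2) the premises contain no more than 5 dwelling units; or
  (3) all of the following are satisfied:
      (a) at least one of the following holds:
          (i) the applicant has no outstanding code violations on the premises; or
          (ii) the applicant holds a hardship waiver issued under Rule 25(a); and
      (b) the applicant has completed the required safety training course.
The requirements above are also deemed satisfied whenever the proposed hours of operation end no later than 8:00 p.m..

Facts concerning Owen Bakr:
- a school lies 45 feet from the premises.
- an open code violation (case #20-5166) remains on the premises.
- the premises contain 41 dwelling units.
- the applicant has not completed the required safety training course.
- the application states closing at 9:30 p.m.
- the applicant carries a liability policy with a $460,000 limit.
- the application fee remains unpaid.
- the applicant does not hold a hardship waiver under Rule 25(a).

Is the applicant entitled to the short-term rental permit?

(1) fee paid — not satisfied.
(2) ≤ 5 units — not met.
(i) no code violations — not met.
(ii) hardship waiver — fails.
So (a) is not satisfied (F OR F).
(b) safety training — fails.
(3): F AND F → false.
Overall: F OR F OR F → false.
Exception (closes by 8 p.m.) — not satisfied.
Result: main false OR exception false → false.

No — denied.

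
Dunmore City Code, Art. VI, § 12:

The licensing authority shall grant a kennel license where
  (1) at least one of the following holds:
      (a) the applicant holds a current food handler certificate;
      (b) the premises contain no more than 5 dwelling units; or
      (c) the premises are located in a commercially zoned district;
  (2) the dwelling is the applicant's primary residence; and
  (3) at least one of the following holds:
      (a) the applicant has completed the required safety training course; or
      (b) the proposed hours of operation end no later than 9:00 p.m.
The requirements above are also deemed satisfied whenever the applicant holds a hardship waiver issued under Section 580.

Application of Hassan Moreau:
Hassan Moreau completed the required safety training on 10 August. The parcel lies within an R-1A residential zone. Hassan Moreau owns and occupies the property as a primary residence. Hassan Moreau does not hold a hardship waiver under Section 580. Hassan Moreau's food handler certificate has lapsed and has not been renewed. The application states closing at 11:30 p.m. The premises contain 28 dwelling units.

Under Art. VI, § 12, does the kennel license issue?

No — denied.

(a) food handler cert. — fails.
(b) ≤ 5 units — fails.
(c) commercially zoned — fails.
(1): F OR F OR F → false.
(2) primary residence — satisfied.
(a) safety training — satisfied.
(b) closes by 9 p.m. — fails.
So (3) is satisfied (T OR F).
So Overall is not satisfied (F AND T AND T).
Exception (hardship waiver) — not satisfied.
Result: main false OR exception false → false.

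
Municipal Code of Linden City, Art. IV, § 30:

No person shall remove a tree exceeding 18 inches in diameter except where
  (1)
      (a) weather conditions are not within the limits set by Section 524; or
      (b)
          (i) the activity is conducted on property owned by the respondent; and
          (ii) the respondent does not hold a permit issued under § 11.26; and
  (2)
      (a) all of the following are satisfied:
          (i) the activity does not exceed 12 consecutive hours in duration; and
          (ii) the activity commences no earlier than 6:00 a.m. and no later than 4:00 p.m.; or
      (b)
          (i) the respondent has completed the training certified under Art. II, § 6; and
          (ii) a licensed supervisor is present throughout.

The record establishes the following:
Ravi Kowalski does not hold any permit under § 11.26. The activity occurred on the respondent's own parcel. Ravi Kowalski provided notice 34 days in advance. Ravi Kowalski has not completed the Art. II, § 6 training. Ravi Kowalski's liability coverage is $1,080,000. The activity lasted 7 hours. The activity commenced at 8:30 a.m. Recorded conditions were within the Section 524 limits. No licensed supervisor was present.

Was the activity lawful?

Yes — lawful.

(a) not (weather ok) — not met.
(i) own property — met.
(ii) not (holds permit) — met.
So (b) is satisfied (T AND T).
(1) = F OR T = true.
(i) ≤ 12 hrs duration — met.
(ii) start within hours — holds.
So (a) is satisfied (T AND T).
(i) training certified — not met.
(ii) supervisor present — not satisfied.
(b): F AND F → false.
So (2) is satisfied (T OR F).
Overall: T AND T → true.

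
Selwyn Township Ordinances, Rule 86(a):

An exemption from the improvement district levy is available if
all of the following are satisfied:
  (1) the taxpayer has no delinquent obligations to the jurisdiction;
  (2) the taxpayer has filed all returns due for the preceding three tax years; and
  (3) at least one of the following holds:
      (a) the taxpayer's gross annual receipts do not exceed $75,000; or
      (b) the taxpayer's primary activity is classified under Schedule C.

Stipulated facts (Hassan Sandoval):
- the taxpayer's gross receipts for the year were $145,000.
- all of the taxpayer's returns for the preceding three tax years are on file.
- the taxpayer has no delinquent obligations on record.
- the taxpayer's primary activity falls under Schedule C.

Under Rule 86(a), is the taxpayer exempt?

Yes — exempt.

(1) no delinquency — met.
(2) returns current — met.
(a) receipts ≤ $75,000 — not satisfied.
(b) Schedule C activity — met.
(3): F OR T → true.
So Overall is satisfied (T AND T AND T).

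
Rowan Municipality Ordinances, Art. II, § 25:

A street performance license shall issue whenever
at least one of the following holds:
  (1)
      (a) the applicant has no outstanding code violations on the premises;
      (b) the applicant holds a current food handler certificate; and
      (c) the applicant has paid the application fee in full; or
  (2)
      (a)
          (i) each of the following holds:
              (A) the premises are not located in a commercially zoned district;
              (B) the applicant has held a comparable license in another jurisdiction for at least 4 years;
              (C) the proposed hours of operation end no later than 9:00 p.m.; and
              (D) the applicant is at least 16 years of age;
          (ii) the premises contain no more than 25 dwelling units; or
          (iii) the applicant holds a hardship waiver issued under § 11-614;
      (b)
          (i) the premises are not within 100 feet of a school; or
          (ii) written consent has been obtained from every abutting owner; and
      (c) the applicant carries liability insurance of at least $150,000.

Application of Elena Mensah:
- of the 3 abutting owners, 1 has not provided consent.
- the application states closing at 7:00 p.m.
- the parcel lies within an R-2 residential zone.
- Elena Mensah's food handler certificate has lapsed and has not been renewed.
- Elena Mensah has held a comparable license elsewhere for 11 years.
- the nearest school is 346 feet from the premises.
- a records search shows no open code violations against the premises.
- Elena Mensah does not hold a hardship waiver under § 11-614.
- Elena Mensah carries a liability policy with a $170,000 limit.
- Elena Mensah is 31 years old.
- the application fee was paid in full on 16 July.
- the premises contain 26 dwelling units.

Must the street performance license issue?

(a) no code violations — met.
(b) food handler cert. — not met.
(c) fee paid — holds.
So (1) is not satisfied (T AND F AND T).
(A) not (commercially zoned) — satisfied.
(B) prior license ≥ 4 yr — satisfied.
(C) closes by 9 p.m. — satisfied.
(D) age ≥ 16 — satisfied.
(i): T AND T AND T AND T → true.
(ii) ≤ 25 units — not met.
(iii) hardship waiver — not satisfied.
(a): T OR F OR F → true.
(i) ≥100 ft from school — satisfied.
(ii) all abutters consent — not satisfied.
So (b) is satisfied (T OR F).
(c) insurance ≥ $150,000 — holds.
(2) = T AND T AND T = true.
So Overall is satisfied (F OR T).

Yes — granted.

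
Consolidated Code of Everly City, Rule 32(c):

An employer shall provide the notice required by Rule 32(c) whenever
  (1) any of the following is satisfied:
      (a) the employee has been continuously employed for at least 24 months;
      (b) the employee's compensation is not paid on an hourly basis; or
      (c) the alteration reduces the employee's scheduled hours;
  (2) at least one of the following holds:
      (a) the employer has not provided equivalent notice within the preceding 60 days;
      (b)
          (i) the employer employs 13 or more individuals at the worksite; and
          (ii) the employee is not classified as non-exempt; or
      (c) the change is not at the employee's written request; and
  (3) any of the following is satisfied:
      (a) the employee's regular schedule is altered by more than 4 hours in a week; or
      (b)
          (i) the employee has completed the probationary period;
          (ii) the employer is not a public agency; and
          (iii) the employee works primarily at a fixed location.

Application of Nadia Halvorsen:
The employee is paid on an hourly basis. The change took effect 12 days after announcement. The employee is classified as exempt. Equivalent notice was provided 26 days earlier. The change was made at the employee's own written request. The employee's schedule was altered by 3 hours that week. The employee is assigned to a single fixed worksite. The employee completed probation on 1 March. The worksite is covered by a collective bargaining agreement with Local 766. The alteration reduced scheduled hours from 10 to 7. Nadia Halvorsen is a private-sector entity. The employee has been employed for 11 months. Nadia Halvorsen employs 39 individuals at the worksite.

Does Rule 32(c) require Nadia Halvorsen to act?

(a) tenure ≥ 24 mo. — fails.
(b) not (hourly-paid) — not met.
(c) hours reduced — met.
So (1) is satisfied (F OR F OR T).
(a) no recent notice — fails.
(i) ≥ 13 at site — satisfied.
(ii) not (non-exempt) — holds.
(b): T AND T → true.
(c) not employee-requested — not satisfied.
(2) = F OR T OR F = true.
(a) schedule shift > 4h — not met.
(i) past probation — met.
(ii) not (public agency) — met.
(iii) fixed location — holds.
(b) = T AND T AND T = true.
(3) = F OR T = true.
Overall: T AND T AND T → true.

Yes — required.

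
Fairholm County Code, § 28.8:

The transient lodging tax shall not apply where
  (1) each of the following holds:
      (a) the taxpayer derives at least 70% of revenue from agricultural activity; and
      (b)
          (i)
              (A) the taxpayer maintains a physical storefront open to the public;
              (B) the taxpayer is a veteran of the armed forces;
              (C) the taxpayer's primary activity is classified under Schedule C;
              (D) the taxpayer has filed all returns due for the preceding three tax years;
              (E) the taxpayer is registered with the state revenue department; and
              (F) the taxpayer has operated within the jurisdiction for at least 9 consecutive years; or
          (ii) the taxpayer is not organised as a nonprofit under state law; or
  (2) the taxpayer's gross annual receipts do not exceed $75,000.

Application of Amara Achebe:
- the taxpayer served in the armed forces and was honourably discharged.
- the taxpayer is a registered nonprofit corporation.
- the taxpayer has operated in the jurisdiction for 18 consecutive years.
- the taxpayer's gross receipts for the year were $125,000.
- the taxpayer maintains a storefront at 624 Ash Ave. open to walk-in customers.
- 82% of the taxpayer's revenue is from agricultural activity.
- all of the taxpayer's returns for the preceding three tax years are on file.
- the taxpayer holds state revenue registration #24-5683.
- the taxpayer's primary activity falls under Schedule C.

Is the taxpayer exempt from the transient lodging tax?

Yes — exempt.

(a) ≥70% agricultural — satisfied.
(A) has storefront — holds.
(B) veteran — met.
(C) Schedule C activity — holds.
(D) returns current — met.
(E) state-registered — satisfied.
(F) ≥ 9 yrs in jurisdiction — holds.
So (i) is satisfied (T AND T AND T AND T AND T AND T).
(ii) not (nonprofit) — not satisfied.
(b) = T OR F = true.
(1) = T AND T = true.
(2) receipts ≤ $75,000 — fails.
Overall = T OR F = true.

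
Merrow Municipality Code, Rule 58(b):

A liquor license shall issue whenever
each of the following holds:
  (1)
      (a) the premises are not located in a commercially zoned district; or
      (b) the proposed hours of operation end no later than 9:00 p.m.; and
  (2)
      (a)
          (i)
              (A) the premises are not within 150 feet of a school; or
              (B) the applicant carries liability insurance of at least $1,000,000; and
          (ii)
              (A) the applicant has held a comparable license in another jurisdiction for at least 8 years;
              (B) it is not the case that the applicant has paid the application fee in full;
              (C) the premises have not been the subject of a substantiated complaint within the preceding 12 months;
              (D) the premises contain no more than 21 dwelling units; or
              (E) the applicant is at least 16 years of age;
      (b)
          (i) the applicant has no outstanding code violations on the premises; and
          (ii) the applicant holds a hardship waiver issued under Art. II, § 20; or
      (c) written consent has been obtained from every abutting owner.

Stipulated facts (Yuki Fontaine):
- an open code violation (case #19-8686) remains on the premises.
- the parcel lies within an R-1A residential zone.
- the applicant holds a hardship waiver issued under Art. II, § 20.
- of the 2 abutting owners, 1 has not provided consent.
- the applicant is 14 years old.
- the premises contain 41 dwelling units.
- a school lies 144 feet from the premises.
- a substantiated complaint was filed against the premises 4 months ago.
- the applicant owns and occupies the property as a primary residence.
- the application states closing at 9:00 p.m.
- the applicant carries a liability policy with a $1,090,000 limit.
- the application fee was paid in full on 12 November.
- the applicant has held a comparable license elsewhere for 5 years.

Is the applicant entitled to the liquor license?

No — denied.

(a) not (commercially zoned) — met.
(b) closes by 9 p.m. — holds.
So (1) is satisfied (T OR T).
(A) ≥150 ft from school — not met.
(B) insurance ≥ $1,000,000 — satisfied.
(i): F OR T → true.
(A) prior license ≥ 8 yr — not met.
(B) not (fee paid) — not met.
(C) no complaint in 12 mo. — not satisfied.
(D) ≤ 21 units — fails.
(E) age ≥ 16 — not satisfied.
(ii) = F OR F OR F OR F OR F = false.
So (a) is not satisfied (T AND F).
(i) no code violations — not met.
(ii) hardship waiver — met.
(b): F AND T → false.
(c) all abutters consent — fails.
(2) = F OR F OR F = false.
Overall = T AND F = false.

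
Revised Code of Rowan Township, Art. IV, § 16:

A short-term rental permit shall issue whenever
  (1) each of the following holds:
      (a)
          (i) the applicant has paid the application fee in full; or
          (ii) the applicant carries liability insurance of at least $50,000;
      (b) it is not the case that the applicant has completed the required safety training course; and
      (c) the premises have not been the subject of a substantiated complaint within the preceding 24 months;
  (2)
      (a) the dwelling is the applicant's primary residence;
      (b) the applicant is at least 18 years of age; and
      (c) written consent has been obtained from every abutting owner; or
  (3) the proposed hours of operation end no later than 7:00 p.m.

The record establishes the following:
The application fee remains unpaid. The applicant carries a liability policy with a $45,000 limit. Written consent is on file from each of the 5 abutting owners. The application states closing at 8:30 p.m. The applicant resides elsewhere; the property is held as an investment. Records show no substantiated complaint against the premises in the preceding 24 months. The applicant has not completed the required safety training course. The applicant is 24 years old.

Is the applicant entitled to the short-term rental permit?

No — denied.

(i) fee paid — not met.
(ii) insurance ≥ $50,000 — fails.
(a): F OR F → false.
(b) not (safety training) — holds.
(c) no complaint in 24 mo. — holds.
(1) = F AND T AND T = false.
(a) primary residence — not satisfied.
(b) age ≥ 18 — met.
(c) all abutters consent — satisfied.
So (2) is not satisfied (F AND T AND T).
(3) closes by 7 p.m. — not met.
Overall: F OR F OR F → false.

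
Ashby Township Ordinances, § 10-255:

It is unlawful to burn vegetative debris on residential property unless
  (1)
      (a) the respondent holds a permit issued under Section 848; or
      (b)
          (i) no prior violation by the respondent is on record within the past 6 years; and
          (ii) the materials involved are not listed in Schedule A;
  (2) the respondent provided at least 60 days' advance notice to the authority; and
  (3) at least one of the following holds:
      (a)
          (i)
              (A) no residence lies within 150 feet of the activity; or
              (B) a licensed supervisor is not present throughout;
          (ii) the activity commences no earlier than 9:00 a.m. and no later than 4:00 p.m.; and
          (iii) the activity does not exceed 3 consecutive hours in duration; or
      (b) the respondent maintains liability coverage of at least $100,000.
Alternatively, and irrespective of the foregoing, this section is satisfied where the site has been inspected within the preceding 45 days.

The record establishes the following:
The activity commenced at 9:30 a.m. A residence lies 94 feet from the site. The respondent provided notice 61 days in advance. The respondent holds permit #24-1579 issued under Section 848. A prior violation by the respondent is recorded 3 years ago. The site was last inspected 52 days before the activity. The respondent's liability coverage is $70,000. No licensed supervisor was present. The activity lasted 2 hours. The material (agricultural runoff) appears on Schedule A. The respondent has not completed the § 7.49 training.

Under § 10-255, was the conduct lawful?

Yes — lawful.

(a) holds permit — holds.
(i) no prior violation — fails.
(ii) not (Schedule A material) — not satisfied.
(b): F AND F → false.
(1): T OR F → true.
(2) ≥60 days' notice — met.
(A) no residence in 150 ft — fails.
(B) not (supervisor present) — met.
So (i) is satisfied (F OR T).
(ii) start within hours — satisfied.
(iii) ≤ 3 hrs duration — holds.
(a): T AND T AND T → true.
(b) coverage ≥ $100,000 — not met.
(3): T OR F → true.
So Overall is satisfied (T AND T AND T).
Exception (site inspected) — not satisfied.
Result: main true OR exception false → true.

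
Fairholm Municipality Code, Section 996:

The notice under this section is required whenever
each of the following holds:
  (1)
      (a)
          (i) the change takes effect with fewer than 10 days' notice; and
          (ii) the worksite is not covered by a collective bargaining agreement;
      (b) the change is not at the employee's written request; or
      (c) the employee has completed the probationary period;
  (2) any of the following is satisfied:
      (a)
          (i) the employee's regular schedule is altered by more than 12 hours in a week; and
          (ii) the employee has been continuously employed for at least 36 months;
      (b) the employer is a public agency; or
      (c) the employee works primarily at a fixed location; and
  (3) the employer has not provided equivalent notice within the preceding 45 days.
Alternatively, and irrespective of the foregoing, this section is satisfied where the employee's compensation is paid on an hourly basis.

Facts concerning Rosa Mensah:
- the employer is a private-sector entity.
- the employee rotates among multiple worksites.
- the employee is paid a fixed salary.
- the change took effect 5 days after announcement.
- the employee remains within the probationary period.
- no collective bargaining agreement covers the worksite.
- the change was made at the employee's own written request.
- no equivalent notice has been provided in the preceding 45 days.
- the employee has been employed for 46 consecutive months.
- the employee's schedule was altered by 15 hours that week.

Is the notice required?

(i) < 10 days' notice — satisfied.
(ii) no CBA — holds.
(a): T AND T → true.
(b) not employee-requested — not satisfied.
(c) past probation — not satisfied.
(1) = T OR F OR F = true.
(i) schedule shift > 12h — satisfied.
(ii) tenure ≥ 36 mo. — satisfied.
So (a) is satisfied (T AND T).
(b) public agency — fails.
(c) fixed location — not satisfied.
So (2) is satisfied (T OR F OR F).
(3) no recent notice — holds.
Overall = T AND T AND T = true.
Exception (hourly-paid) — not satisfied.
Result: main true OR exception false → true.

Yes — required.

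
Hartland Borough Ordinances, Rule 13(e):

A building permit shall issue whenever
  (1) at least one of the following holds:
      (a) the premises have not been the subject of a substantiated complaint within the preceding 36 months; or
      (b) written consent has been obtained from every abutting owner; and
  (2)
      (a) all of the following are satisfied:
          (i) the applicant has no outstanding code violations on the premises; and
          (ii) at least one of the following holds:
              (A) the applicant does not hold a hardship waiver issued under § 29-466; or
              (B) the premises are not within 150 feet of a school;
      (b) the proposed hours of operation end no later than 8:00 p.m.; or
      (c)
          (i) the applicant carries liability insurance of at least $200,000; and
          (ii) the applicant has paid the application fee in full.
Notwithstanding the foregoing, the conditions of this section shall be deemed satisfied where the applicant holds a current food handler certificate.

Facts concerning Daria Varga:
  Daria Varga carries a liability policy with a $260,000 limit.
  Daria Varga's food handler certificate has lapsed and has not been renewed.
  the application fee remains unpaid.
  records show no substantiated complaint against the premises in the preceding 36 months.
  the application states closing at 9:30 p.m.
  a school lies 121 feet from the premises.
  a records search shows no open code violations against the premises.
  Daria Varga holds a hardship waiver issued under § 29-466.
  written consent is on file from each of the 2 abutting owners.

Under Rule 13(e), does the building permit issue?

No — denied.

(a) no complaint in 36 mo. — met.
(b) all abutters consent — met.
So (1) is satisfied (T OR T).
(i) no code violations — satisfied.
(A) not (hardship waiver) — not satisfied.
(B) ≥150 ft from school — not met.
So (ii) is not satisfied (F OR F).
(a) = T AND F = false.
(b) closes by 8 p.m. — not satisfied.
(i) insurance ≥ $200,000 — satisfied.
(ii) fee paid — fails.
So (c) is not satisfied (T AND F).
(2) = F OR F OR F = false.
Overall: T AND F → false.
Exception (food handler cert.) — not satisfied.
Result: main false OR exception false → false.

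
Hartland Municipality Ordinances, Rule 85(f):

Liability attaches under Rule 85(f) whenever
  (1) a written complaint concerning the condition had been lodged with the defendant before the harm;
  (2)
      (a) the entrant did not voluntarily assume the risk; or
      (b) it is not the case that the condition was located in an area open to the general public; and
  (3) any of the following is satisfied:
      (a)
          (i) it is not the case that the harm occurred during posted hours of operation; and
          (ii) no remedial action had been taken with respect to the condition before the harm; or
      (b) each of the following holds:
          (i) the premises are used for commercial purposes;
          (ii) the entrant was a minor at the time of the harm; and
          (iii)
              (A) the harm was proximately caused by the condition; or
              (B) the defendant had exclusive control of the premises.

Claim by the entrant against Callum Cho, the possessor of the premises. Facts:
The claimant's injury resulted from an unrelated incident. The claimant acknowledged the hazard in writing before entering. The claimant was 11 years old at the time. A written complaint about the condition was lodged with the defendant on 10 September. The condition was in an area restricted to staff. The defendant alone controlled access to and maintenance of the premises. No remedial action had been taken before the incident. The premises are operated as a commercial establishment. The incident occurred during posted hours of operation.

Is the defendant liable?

Yes — liable.

(1) complaint lodged — met.
(a) no assumed risk — not met.
(b) not (public area) — satisfied.
So (2) is satisfied (F OR T).
(i) not (during posted hours) — not satisfied.
(ii) no remedial action — met.
(a) = F AND T = false.
(i) commercial use — holds.
(ii) entrant a minor — satisfied.
(A) proximate cause — not met.
(B) exclusive control — holds.
(iii) = F OR T = true.
(b) = T AND T AND T = true.
So (3) is satisfied (F OR T).
So Overall is satisfied (T AND T AND T).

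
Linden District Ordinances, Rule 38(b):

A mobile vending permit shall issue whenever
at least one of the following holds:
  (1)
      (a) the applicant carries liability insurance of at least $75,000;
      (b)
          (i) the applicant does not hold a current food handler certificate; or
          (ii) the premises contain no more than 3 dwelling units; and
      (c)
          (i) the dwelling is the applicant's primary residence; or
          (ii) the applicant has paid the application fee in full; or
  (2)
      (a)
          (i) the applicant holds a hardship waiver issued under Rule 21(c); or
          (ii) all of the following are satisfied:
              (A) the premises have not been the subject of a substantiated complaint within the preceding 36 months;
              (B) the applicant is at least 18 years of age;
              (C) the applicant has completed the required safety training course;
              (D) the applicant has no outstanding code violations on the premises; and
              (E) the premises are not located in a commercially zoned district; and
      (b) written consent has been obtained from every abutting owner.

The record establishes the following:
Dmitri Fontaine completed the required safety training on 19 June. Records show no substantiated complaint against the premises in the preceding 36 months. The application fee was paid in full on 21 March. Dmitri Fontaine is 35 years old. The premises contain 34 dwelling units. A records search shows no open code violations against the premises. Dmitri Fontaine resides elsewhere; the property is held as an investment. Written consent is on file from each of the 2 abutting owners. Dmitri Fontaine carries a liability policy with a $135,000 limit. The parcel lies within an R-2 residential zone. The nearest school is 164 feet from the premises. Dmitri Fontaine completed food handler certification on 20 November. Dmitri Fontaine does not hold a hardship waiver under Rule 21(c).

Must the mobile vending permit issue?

Yes — granted.

(a) insurance ≥ $75,000 — holds.
(i) not (food handler cert.) — fails.
(ii) ≤ 3 units — not satisfied.
(b) = F OR F = false.
(i) primary residence — not met.
(ii) fee paid — satisfied.
So (c) is satisfied (F OR T).
So (1) is not satisfied (T AND F AND T).
(i) hardship waiver — not satisfied.
(A) no complaint in 36 mo. — holds.
(B) age ≥ 18 — holds.
(C) safety training — met.
(D) no code violations — satisfied.
(E) not (commercially zoned) — holds.
So (ii) is satisfied (T AND T AND T AND T AND T).
(a) = F OR T = true.
(b) all abutters consent — satisfied.
(2): T AND T → true.
Overall = F OR T = true.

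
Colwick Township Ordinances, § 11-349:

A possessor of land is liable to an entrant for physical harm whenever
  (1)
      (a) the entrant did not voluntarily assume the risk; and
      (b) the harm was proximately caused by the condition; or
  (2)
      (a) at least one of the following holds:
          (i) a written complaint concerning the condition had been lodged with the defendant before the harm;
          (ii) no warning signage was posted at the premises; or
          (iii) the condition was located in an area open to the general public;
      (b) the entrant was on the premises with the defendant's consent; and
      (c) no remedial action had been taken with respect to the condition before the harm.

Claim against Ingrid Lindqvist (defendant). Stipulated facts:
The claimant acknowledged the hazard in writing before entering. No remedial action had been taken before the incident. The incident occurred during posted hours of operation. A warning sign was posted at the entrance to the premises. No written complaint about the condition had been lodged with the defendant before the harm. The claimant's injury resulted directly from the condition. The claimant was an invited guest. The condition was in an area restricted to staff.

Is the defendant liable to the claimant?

(a) no assumed risk — fails.
(b) proximate cause — satisfied.
So (1) is not satisfied (F AND T).
(i) complaint lodged — not satisfied.
(ii) no signage posted — not met.
(iii) public area — not met.
(a) = F OR F OR F = false.
(b) consent to enter — holds.
(c) no remedial action — met.
So (2) is not satisfied (F AND T AND T).
So Overall is not satisfied (F OR F).

No — not liable.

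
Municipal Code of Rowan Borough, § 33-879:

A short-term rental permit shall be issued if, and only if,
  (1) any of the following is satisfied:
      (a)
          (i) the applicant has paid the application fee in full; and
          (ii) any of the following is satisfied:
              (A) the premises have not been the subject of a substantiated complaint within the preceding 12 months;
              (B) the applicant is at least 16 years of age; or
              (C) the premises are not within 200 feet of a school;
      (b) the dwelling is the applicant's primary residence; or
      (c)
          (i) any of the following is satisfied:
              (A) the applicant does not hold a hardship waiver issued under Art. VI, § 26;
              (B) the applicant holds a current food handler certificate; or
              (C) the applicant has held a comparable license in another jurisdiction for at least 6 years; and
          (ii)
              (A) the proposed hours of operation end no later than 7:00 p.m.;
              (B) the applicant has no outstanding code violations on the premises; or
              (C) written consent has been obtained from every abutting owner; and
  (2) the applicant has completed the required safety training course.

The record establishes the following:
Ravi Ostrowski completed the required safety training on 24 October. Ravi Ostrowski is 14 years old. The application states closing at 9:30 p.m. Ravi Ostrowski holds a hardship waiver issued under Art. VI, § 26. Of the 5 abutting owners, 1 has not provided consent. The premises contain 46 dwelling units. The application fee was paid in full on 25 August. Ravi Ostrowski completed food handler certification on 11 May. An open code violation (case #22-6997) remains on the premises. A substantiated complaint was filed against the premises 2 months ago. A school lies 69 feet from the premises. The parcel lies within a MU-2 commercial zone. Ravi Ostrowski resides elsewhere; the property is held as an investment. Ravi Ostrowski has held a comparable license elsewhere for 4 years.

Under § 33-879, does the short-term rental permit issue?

No — denied.

(i) fee paid — met.
(A) no complaint in 12 mo. — not met.
(B) age ≥ 16 — fails.
(C) ≥200 ft from school — fails.
So (ii) is not satisfied (F OR F OR F).
(a) = T AND F = false.
(b) primary residence — fails.
(A) not (hardship waiver) — not satisfied.
(B) food handler cert. — met.
(C) prior license ≥ 6 yr — not satisfied.
(i): F OR T OR F → true.
(A) closes by 7 p.m. — not met.
(B) no code violations — not satisfied.
(C) all abutters consent — fails.
(ii) = F OR F OR F = false.
(c) = T AND F = false.
(1): F OR F OR F → false.
(2) safety training — satisfied.
Overall: F AND T → false.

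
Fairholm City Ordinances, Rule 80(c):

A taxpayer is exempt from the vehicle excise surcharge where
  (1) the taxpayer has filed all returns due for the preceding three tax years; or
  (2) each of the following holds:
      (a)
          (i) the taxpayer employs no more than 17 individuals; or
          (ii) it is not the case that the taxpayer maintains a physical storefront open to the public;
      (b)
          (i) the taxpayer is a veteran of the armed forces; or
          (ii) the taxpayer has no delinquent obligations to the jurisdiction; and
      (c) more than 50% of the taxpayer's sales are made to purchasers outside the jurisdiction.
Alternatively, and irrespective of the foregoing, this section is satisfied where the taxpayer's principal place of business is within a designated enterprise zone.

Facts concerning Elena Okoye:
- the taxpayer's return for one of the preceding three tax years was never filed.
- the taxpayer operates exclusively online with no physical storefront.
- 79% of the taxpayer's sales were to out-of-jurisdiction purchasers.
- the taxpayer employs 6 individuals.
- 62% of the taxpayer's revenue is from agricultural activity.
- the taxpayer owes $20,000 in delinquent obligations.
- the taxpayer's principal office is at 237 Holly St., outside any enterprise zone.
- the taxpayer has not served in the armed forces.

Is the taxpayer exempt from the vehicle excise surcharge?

No — not exempt.

(1) returns current — not satisfied.
(i) ≤ 17 employees — met.
(ii) not (has storefront) — holds.
So (a) is satisfied (T OR T).
(i) veteran — not met.
(ii) no delinquency — not satisfied.
(b): F OR F → false.
(c) >50% out-of-jur. sales — holds.
(2): T AND F AND T → false.
Overall = F OR F = false.
Exception (in enterprise zone) — not satisfied.
Result: main false OR exception false → false.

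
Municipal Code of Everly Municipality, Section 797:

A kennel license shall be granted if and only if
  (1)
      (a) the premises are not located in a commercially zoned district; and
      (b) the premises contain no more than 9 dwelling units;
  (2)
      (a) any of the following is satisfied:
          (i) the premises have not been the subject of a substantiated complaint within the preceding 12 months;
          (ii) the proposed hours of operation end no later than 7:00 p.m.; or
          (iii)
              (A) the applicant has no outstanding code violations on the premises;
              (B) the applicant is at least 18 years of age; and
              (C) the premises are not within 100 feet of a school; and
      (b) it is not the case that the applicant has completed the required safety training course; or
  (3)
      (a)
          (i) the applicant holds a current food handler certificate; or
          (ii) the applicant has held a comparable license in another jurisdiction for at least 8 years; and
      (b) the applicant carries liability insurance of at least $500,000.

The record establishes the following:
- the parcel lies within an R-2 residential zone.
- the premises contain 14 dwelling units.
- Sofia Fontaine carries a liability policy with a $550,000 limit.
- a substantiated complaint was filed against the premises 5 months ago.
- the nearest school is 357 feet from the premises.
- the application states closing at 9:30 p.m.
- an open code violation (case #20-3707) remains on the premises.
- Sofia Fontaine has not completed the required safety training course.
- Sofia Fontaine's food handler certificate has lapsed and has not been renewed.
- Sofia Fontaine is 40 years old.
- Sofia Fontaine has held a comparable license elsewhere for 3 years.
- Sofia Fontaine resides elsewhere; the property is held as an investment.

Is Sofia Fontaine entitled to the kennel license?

(a) not (commercially zoned) — met.
(b) ≤ 9 units — fails.
(1): T AND F → false.
(i) no complaint in 12 mo. — not met.
(ii) closes by 7 p.m. — not satisfied.
(A) no code violations — not met.
(B) age ≥ 18 — holds.
(C) ≥100 ft from school — met.
(iii): F AND T AND T → false.
So (a) is not satisfied (F OR F OR F).
(b) not (safety training) — holds.
(2) = F AND T = false.
(i) food handler cert. — not satisfied.
(ii) prior license ≥ 8 yr — fails.
(a) = F OR F = false.
(b) insurance ≥ $500,000 — satisfied.
(3) = F AND T = false.
Overall: F OR F OR F → false.

No — denied.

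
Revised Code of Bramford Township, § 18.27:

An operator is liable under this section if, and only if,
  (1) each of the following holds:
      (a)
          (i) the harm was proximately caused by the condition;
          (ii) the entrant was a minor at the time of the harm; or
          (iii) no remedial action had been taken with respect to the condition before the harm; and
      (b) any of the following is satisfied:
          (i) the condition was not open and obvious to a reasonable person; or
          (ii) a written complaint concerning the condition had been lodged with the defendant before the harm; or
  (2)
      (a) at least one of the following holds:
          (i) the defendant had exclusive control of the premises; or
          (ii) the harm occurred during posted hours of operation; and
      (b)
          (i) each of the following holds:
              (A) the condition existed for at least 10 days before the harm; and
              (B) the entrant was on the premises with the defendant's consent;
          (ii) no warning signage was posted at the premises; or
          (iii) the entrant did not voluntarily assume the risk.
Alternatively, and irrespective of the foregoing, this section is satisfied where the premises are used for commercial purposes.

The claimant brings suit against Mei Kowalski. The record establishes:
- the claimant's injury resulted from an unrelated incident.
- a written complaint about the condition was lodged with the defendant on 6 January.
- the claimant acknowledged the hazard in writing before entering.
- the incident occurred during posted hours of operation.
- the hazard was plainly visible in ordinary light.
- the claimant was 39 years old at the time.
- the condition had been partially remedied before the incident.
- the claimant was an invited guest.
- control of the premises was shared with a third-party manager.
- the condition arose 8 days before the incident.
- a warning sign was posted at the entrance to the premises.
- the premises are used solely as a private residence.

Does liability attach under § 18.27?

No — not liable.

(i) proximate cause — fails.
(ii) entrant a minor — not met.
(iii) no remedial action — not satisfied.
(a): F OR F OR F → false.
(i) not open/obvious — fails.
(ii) complaint lodged — holds.
(b): F OR T → true.
(1) = F AND T = false.
(i) exclusive control — not satisfied.
(ii) during posted hours — met.
(a): F OR T → true.
(A) condition ≥10 days old — not met.
(B) consent to enter — holds.
(i): F AND T → false.
(ii) no signage posted — not satisfied.
(iii) no assumed risk — fails.
So (b) is not satisfied (F OR F OR F).
(2): T AND F → false.
So Overall is not satisfied (F OR F).
Exception (commercial use) — not satisfied.
Result: main false OR exception false → false.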